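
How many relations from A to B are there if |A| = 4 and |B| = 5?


A relation from A to B is any subset of A × B.
|A × B| = 4 × 5 = 20
# relations = 2^|A × B| = 2^20 = 1048576

Number of relations = 1048576


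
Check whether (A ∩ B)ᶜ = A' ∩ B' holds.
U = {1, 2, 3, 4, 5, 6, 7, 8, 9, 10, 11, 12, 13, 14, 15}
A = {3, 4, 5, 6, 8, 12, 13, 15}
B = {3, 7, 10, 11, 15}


LHS: A ∩ B = {3, 15}
(A ∩ B)' = U \ (A ∩ B) = {1, 2, 4, 5, 6, 7, 8, 9, 10, 11, 12, 13, 14}
A' = {1, 2, 7, 9, 10, 11, 14}, B' = {1, 2, 4, 5, 6, 8, 9, 12, 13, 14}
Claimed RHS: A' ∩ B' = {1, 2, 9, 14}
Identity is INVALID: LHS = {1, 2, 4, 5, 6, 7, 8, 9, 10, 11, 12, 13, 14} but the RHS claimed here equals {1, 2, 9, 14}. The correct form is (A ∩ B)' = A' ∪ B'.

Identity is invalid: (A ∩ B)' = {1, 2, 4, 5, 6, 7, 8, 9, 10, 11, 12, 13, 14} but A' ∩ B' = {1, 2, 9, 14}. The correct De Morgan law is (A ∩ B)' = A' ∪ B'.


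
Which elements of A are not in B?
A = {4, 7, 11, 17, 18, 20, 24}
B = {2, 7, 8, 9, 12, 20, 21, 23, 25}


A \ B = elements in A but not in B
A = {4, 7, 11, 17, 18, 20, 24}
B = {2, 7, 8, 9, 12, 20, 21, 23, 25}
Remove from A any elements in B
A \ B = {4, 11, 17, 18, 24}

A \ B = {4, 11, 17, 18, 24}


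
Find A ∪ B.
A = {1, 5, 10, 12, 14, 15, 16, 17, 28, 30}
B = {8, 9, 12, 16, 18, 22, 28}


A ∪ B = all elements in A or B (or both)
A = {1, 5, 10, 12, 14, 15, 16, 17, 28, 30}
B = {8, 9, 12, 16, 18, 22, 28}
A ∪ B = {1, 5, 8, 9, 10, 12, 14, 15, 16, 17, 18, 22, 28, 30}

A ∪ B = {1, 5, 8, 9, 10, 12, 14, 15, 16, 17, 18, 22, 28, 30}


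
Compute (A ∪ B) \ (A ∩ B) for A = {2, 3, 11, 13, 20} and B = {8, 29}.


A △ B = (A \ B) ∪ (B \ A) = elements in exactly one of A or B
A \ B = {2, 3, 11, 13, 20}
B \ A = {8, 29}
A △ B = {2, 3, 8, 11, 13, 20, 29}

A △ B = {2, 3, 8, 11, 13, 20, 29}


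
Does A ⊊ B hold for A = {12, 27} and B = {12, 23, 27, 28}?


A ⊂ B requires: A ⊆ B AND A ≠ B.
A ⊆ B? Yes
A = B? No
A ⊂ B: Yes (A is a proper subset of B)

Yes, A ⊂ B


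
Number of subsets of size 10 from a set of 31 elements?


C(n,k) = n! / (k!(n-k)!)
C(31,10) = 31! / (10!21!)
= 44352165

C(31,10) = 44352165


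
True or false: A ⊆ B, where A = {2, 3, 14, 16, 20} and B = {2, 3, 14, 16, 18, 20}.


A ⊆ B means every element of A is in B.
All elements of A are in B.
So A ⊆ B.

Yes, A ⊆ B


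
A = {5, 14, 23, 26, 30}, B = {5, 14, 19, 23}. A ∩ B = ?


A ∩ B = elements in both A and B
A = {5, 14, 23, 26, 30}
B = {5, 14, 19, 23}
A ∩ B = {5, 14, 23}

A ∩ B = {5, 14, 23}


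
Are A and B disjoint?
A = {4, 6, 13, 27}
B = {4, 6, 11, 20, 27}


Disjoint means A ∩ B = ∅.
A ∩ B = {4, 6, 27}
A ∩ B ≠ ∅, so A and B are NOT disjoint.

No, A and B are not disjoint (A ∩ B = {4, 6, 27})


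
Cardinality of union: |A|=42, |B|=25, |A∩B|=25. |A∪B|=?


|A ∪ B| = |A| + |B| - |A ∩ B|
= 42 + 25 - 25
= 42

|A ∪ B| = 42


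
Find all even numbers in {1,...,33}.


Checking each candidate:
Condition: even numbers in {1,...,33}
Result = {2, 4, 6, 8, 10, 12, 14, 16, 18, 20, 22, 24, 26, 28, 30, 32}

{2, 4, 6, 8, 10, 12, 14, 16, 18, 20, 22, 24, 26, 28, 30, 32}


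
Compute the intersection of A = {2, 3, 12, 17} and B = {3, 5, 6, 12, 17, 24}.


A ∩ B = elements in both A and B
A = {2, 3, 12, 17}
B = {3, 5, 6, 12, 17, 24}
A ∩ B = {3, 12, 17}

A ∩ B = {3, 12, 17}


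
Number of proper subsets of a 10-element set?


Total subsets = 2^n = 2^10 = 1024
Proper subsets exclude the set itself: 2^n - 1
= 1024 - 1
= 1023

Number of proper subsets = 1023


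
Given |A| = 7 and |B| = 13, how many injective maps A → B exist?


An injection sends each of |A| = 7 inputs to a distinct output in B.
# injections = |B|·(|B|-1)·…·(|B|-|A|+1) = 13! / (13 - 7)!
= 13 × 12 × 11 × 10 × 9 × 8 × 7
= 8648640

Number of injections = 8648640


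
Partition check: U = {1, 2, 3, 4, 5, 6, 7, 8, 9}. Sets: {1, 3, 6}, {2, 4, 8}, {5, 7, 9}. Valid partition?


A partition requires: (1) non-empty parts, (2) pairwise disjoint, (3) union = U
Parts: {1, 3, 6}, {2, 4, 8}, {5, 7, 9}
Union of parts: {1, 2, 3, 4, 5, 6, 7, 8, 9}
U = {1, 2, 3, 4, 5, 6, 7, 8, 9}
All non-empty? True
Pairwise disjoint? True
Covers U? True

Yes, valid partition


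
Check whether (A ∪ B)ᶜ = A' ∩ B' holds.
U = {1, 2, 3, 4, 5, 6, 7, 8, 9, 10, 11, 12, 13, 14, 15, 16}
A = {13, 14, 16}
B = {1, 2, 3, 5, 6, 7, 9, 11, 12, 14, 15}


LHS: A ∪ B = {1, 2, 3, 5, 6, 7, 9, 11, 12, 13, 14, 15, 16}
(A ∪ B)' = U \ (A ∪ B) = {4, 8, 10}
A' = {1, 2, 3, 4, 5, 6, 7, 8, 9, 10, 11, 12, 15}, B' = {4, 8, 10, 13, 16}
Claimed RHS: A' ∩ B' = {4, 8, 10}
Identity is VALID: LHS = RHS = {4, 8, 10} ✓

Identity is valid. (A ∪ B)' = A' ∩ B' = {4, 8, 10}


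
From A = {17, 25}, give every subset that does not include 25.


A subset of A that omits 25 is a subset of A \ {25}, so there are 2^(n-1) = 2^1 = 2 of them.
Subsets excluding 25: ∅, {17}

Subsets excluding 25 (2 total): ∅, {17}


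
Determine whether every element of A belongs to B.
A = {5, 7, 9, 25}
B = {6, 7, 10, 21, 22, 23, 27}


A ⊆ B means every element of A is in B.
Elements in A not in B: {5, 9, 25}
So A ⊄ B.

No, A ⊄ B


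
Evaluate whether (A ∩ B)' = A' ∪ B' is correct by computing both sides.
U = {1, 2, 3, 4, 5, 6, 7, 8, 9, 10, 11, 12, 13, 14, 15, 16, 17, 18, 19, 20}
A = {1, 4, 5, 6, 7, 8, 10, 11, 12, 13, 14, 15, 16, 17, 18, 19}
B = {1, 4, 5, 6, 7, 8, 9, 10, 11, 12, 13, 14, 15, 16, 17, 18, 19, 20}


LHS: A ∩ B = {1, 4, 5, 6, 7, 8, 10, 11, 12, 13, 14, 15, 16, 17, 18, 19}
(A ∩ B)' = U \ (A ∩ B) = {2, 3, 9, 20}
A' = {2, 3, 9, 20}, B' = {2, 3}
Claimed RHS: A' ∪ B' = {2, 3, 9, 20}
Identity is VALID: LHS = RHS = {2, 3, 9, 20} ✓

Identity is valid. (A ∩ B)' = A' ∪ B' = {2, 3, 9, 20}


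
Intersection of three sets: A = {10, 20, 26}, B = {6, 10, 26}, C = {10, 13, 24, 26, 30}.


A ∩ B = {10, 26}
(A ∩ B) ∩ C = {10, 26}

A ∩ B ∩ C = {10, 26}


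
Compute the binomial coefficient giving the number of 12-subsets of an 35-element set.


C(n,k) = n! / (k!(n-k)!)
C(35,12) = 35! / (12!23!)
= 834451800

C(35,12) = 834451800


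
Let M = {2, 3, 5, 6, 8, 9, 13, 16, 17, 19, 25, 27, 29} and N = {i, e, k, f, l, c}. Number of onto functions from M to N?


n = |M| = 13, k = |N| = 6. Surjections via inclusion-exclusion:
S(n,k) = Σ(-1)^i × C(k,i) × (k-i)^n, i=0 to k
i=0: (-1)^0×C(6,0)×6^13 = 13060694016
i=1: (-1)^1×C(6,1)×5^13 = -7324218750
i=2: (-1)^2×C(6,2)×4^13 = 1006632960
i=3: (-1)^3×C(6,3)×3^13 = -31886460
i=4: (-1)^4×C(6,4)×2^13 = 122880
i=5: (-1)^5×C(6,5)×1^13 = -6
i=6: (-1)^6×C(6,6)×0^13 = 0
Total = 6711344640

Number of surjections = 6711344640


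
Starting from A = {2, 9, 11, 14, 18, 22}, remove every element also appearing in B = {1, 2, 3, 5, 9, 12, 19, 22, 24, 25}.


A \ B = elements in A but not in B
A = {2, 9, 11, 14, 18, 22}
B = {1, 2, 3, 5, 9, 12, 19, 22, 24, 25}
Remove from A any elements in B
A \ B = {11, 14, 18}

A \ B = {11, 14, 18}


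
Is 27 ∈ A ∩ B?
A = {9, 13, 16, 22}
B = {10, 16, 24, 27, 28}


A = {9, 13, 16, 22}, B = {10, 16, 24, 27, 28}
A ∩ B = elements in both A and B
A ∩ B = {16}
Checking if 27 ∈ A ∩ B
27 is not in A ∩ B → False

27 ∉ A ∩ B


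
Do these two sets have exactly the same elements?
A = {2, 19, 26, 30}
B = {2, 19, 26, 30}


Two sets are equal iff they have exactly the same elements.
A = {2, 19, 26, 30}
B = {2, 19, 26, 30}
Same elements → A = B

Yes, A = B


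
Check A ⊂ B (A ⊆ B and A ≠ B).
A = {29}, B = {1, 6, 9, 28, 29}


A ⊂ B requires: A ⊆ B AND A ≠ B.
A ⊆ B? Yes
A = B? No
A ⊂ B: Yes (A is a proper subset of B)

Yes, A ⊂ B


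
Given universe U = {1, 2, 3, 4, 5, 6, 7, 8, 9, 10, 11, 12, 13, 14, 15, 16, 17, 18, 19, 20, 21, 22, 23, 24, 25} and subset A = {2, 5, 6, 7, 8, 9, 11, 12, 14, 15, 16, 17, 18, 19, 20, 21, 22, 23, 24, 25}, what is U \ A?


Aᶜ = U \ A = elements in U but not in A
U = {1, 2, 3, 4, 5, 6, 7, 8, 9, 10, 11, 12, 13, 14, 15, 16, 17, 18, 19, 20, 21, 22, 23, 24, 25}
A = {2, 5, 6, 7, 8, 9, 11, 12, 14, 15, 16, 17, 18, 19, 20, 21, 22, 23, 24, 25}
Aᶜ = {1, 3, 4, 10, 13}

Aᶜ = {1, 3, 4, 10, 13}


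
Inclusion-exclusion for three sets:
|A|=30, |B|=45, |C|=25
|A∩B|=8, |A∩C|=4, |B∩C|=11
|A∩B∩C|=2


|A∪B∪C| = |A|+|B|+|C| - |A∩B|-|A∩C|-|B∩C| + |A∩B∩C|
= 30+45+25 - 8-4-11 + 2
= 100 - 23 + 2
= 79

|A ∪ B ∪ C| = 79


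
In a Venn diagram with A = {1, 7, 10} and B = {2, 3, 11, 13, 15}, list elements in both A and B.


A = {1, 7, 10}
B = {2, 3, 11, 13, 15}
Region: in both A and B
Elements: ∅

Elements in both A and B: ∅


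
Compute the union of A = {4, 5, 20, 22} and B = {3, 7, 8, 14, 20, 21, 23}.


A ∪ B = all elements in A or B (or both)
A = {4, 5, 20, 22}
B = {3, 7, 8, 14, 20, 21, 23}
A ∪ B = {3, 4, 5, 7, 8, 14, 20, 21, 22, 23}

A ∪ B = {3, 4, 5, 7, 8, 14, 20, 21, 22, 23}


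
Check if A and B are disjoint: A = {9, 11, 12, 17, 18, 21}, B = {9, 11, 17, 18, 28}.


Disjoint means A ∩ B = ∅.
A ∩ B = {9, 11, 17, 18}
A ∩ B ≠ ∅, so A and B are NOT disjoint.

No, A and B are not disjoint (A ∩ B = {9, 11, 17, 18})


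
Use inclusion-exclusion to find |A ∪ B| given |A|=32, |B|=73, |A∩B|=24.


|A ∪ B| = |A| + |B| - |A ∩ B|
= 32 + 73 - 24
= 81

|A ∪ B| = 81


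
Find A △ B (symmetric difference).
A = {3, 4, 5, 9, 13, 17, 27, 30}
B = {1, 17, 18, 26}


A △ B = (A \ B) ∪ (B \ A) = elements in exactly one of A or B
A \ B = {3, 4, 5, 9, 13, 27, 30}
B \ A = {1, 18, 26}
A △ B = {1, 3, 4, 5, 9, 13, 18, 26, 27, 30}

A △ B = {1, 3, 4, 5, 9, 13, 18, 26, 27, 30}


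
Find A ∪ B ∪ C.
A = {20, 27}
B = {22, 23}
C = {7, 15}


A ∪ B = {20, 22, 23, 27}
(A ∪ B) ∪ C = {7, 15, 20, 22, 23, 27}

A ∪ B ∪ C = {7, 15, 20, 22, 23, 27}


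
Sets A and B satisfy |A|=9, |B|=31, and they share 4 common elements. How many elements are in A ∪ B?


|A ∪ B| = |A| + |B| - |A ∩ B|
= 9 + 31 - 4
= 36

|A ∪ B| = 36


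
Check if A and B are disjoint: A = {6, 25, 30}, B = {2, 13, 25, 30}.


Disjoint means A ∩ B = ∅.
A ∩ B = {25, 30}
A ∩ B ≠ ∅, so A and B are NOT disjoint.

No, A and B are not disjoint (A ∩ B = {25, 30})


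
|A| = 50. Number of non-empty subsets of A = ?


Total subsets = 2^n = 2^50 = 1125899906842624
Non-empty subsets exclude the empty set: 2^n - 1
= 1125899906842624 - 1
= 1125899906842623

Number of non-empty subsets = 1125899906842623


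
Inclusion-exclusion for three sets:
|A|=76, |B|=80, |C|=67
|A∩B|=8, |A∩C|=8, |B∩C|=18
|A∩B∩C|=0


|A∪B∪C| = |A|+|B|+|C| - |A∩B|-|A∩C|-|B∩C| + |A∩B∩C|
= 76+80+67 - 8-8-18 + 0
= 223 - 34 + 0
= 189

|A ∪ B ∪ C| = 189


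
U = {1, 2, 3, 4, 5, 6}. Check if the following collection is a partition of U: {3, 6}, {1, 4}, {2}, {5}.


A partition requires: (1) non-empty parts, (2) pairwise disjoint, (3) union = U
Parts: {3, 6}, {1, 4}, {2}, {5}
Union of parts: {1, 2, 3, 4, 5, 6}
U = {1, 2, 3, 4, 5, 6}
All non-empty? True
Pairwise disjoint? True
Covers U? True

Yes, valid partition


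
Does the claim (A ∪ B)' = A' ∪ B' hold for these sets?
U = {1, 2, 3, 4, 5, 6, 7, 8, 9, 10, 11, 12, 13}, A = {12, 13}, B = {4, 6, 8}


LHS: A ∪ B = {4, 6, 8, 12, 13}
(A ∪ B)' = U \ (A ∪ B) = {1, 2, 3, 5, 7, 9, 10, 11}
A' = {1, 2, 3, 4, 5, 6, 7, 8, 9, 10, 11}, B' = {1, 2, 3, 5, 7, 9, 10, 11, 12, 13}
Claimed RHS: A' ∪ B' = {1, 2, 3, 4, 5, 6, 7, 8, 9, 10, 11, 12, 13}
Identity is INVALID: LHS = {1, 2, 3, 5, 7, 9, 10, 11} but the RHS claimed here equals {1, 2, 3, 4, 5, 6, 7, 8, 9, 10, 11, 12, 13}. The correct form is (A ∪ B)' = A' ∩ B'.

Identity is invalid: (A ∪ B)' = {1, 2, 3, 5, 7, 9, 10, 11} but A' ∪ B' = {1, 2, 3, 4, 5, 6, 7, 8, 9, 10, 11, 12, 13}. The correct De Morgan law is (A ∪ B)' = A' ∩ B'.


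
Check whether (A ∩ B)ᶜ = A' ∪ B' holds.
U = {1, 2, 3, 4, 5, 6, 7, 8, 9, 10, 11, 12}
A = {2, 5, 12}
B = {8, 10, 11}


LHS: A ∩ B = ∅
(A ∩ B)' = U \ (A ∩ B) = {1, 2, 3, 4, 5, 6, 7, 8, 9, 10, 11, 12}
A' = {1, 3, 4, 6, 7, 8, 9, 10, 11}, B' = {1, 2, 3, 4, 5, 6, 7, 9, 12}
Claimed RHS: A' ∪ B' = {1, 2, 3, 4, 5, 6, 7, 8, 9, 10, 11, 12}
Identity is VALID: LHS = RHS = {1, 2, 3, 4, 5, 6, 7, 8, 9, 10, 11, 12} ✓

Identity is valid. (A ∩ B)' = A' ∪ B' = {1, 2, 3, 4, 5, 6, 7, 8, 9, 10, 11, 12}


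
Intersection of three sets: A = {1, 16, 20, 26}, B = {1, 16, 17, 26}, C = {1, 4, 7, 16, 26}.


A ∩ B = {1, 16, 26}
(A ∩ B) ∩ C = {1, 16, 26}

A ∩ B ∩ C = {1, 16, 26}


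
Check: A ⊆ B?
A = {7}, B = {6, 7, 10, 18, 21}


A ⊆ B means every element of A is in B.
All elements of A are in B.
So A ⊆ B.

Yes, A ⊆ B


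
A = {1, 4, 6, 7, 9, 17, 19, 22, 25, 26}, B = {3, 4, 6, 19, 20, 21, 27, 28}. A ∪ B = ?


A ∪ B = all elements in A or B (or both)
A = {1, 4, 6, 7, 9, 17, 19, 22, 25, 26}
B = {3, 4, 6, 19, 20, 21, 27, 28}
A ∪ B = {1, 3, 4, 6, 7, 9, 17, 19, 20, 21, 22, 25, 26, 27, 28}

A ∪ B = {1, 3, 4, 6, 7, 9, 17, 19, 20, 21, 22, 25, 26, 27, 28}


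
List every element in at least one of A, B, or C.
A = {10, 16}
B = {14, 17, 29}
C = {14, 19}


A ∪ B = {10, 14, 16, 17, 29}
(A ∪ B) ∪ C = {10, 14, 16, 17, 19, 29}

A ∪ B ∪ C = {10, 14, 16, 17, 19, 29}


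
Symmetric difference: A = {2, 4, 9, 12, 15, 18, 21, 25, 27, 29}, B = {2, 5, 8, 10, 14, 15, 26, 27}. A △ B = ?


A △ B = (A \ B) ∪ (B \ A) = elements in exactly one of A or B
A \ B = {4, 9, 12, 18, 21, 25, 29}
B \ A = {5, 8, 10, 14, 26}
A △ B = {4, 5, 8, 9, 10, 12, 14, 18, 21, 25, 26, 29}

A △ B = {4, 5, 8, 9, 10, 12, 14, 18, 21, 25, 26, 29}


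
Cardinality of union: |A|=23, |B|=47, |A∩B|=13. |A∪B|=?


|A ∪ B| = |A| + |B| - |A ∩ B|
= 23 + 47 - 13
= 57

|A ∪ B| = 57


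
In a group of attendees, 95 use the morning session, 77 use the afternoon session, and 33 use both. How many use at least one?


|A ∪ B| = |A| + |B| - |A ∩ B|
= 95 + 77 - 33
= 139

|A ∪ B| = 139


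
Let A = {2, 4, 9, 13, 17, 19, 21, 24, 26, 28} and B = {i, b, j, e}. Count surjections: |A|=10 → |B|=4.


n = |A| = 10, k = |B| = 4. Surjections via inclusion-exclusion:
S(n,k) = Σ(-1)^i × C(k,i) × (k-i)^n, i=0 to k
i=0: (-1)^0×C(4,0)×4^10 = 1048576
i=1: (-1)^1×C(4,1)×3^10 = -236196
i=2: (-1)^2×C(4,2)×2^10 = 6144
i=3: (-1)^3×C(4,3)×1^10 = -4
i=4: (-1)^4×C(4,4)×0^10 = 0
Total = 818520

Number of surjections = 818520


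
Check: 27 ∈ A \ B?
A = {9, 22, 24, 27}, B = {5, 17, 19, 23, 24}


A = {9, 22, 24, 27}, B = {5, 17, 19, 23, 24}
A \ B = elements in A but not in B
A \ B = {9, 22, 27}
Checking if 27 ∈ A \ B
27 is in A \ B → True

27 ∈ A \ B


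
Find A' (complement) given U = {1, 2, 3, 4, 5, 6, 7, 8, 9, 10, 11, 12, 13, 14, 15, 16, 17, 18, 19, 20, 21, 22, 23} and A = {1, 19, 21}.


Aᶜ = U \ A = elements in U but not in A
U = {1, 2, 3, 4, 5, 6, 7, 8, 9, 10, 11, 12, 13, 14, 15, 16, 17, 18, 19, 20, 21, 22, 23}
A = {1, 19, 21}
Aᶜ = {2, 3, 4, 5, 6, 7, 8, 9, 10, 11, 12, 13, 14, 15, 16, 17, 18, 20, 22, 23}

Aᶜ = {2, 3, 4, 5, 6, 7, 8, 9, 10, 11, 12, 13, 14, 15, 16, 17, 18, 20, 22, 23}


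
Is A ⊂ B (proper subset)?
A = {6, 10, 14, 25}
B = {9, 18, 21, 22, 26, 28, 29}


A ⊂ B requires: A ⊆ B AND A ≠ B.
A ⊆ B? No
A ⊄ B, so A is not a proper subset.

No, A is not a proper subset of B


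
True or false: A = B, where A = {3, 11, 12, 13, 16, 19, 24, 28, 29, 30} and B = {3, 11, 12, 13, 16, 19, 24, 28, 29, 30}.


Two sets are equal iff they have exactly the same elements.
A = {3, 11, 12, 13, 16, 19, 24, 28, 29, 30}
B = {3, 11, 12, 13, 16, 19, 24, 28, 29, 30}
Same elements → A = B

Yes, A = B


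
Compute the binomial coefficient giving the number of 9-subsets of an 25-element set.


C(n,k) = n! / (k!(n-k)!)
C(25,9) = 25! / (9!16!)
= 2042975

C(25,9) = 2042975


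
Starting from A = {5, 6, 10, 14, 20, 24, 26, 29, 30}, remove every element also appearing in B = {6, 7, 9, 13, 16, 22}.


A \ B = elements in A but not in B
A = {5, 6, 10, 14, 20, 24, 26, 29, 30}
B = {6, 7, 9, 13, 16, 22}
Remove from A any elements in B
A \ B = {5, 10, 14, 20, 24, 26, 29, 30}

A \ B = {5, 10, 14, 20, 24, 26, 29, 30}


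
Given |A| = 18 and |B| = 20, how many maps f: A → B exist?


Each of |A| = 18 inputs maps to any of |B| = 20 outputs.
# functions = |B|^|A| = 20^18
= 262144000000000000000000

Number of functions = 262144000000000000000000


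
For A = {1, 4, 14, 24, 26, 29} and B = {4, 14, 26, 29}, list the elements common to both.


A ∩ B = elements in both A and B
A = {1, 4, 14, 24, 26, 29}
B = {4, 14, 26, 29}
A ∩ B = {4, 14, 26, 29}

A ∩ B = {4, 14, 26, 29}


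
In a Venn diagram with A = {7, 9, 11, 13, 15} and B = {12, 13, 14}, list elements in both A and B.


A = {7, 9, 11, 13, 15}
B = {12, 13, 14}
Region: in both A and B
Elements: {13}

Elements in both A and B: {13}


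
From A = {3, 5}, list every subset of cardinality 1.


|A| = 2, so A has C(2,1) = 2 subsets of size 1.
Enumerate by choosing 1 elements from A at a time:
{3}, {5}

1-element subsets (2 total): {3}, {5}


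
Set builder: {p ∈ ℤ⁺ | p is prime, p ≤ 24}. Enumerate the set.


Checking each candidate:
Condition: primes ≤ 24
Result = {2, 3, 5, 7, 11, 13, 17, 19, 23}

{2, 3, 5, 7, 11, 13, 17, 19, 23}


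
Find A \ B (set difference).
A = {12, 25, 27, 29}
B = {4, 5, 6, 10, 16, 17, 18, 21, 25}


A \ B = elements in A but not in B
A = {12, 25, 27, 29}
B = {4, 5, 6, 10, 16, 17, 18, 21, 25}
Remove from A any elements in B
A \ B = {12, 27, 29}

A \ B = {12, 27, 29}


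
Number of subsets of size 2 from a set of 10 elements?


C(n,k) = n! / (k!(n-k)!)
C(10,2) = 10! / (2!8!)
= 45

C(10,2) = 45


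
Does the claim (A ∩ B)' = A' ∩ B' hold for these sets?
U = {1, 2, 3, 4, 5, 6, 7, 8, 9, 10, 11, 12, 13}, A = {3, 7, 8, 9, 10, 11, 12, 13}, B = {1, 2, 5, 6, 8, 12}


LHS: A ∩ B = {8, 12}
(A ∩ B)' = U \ (A ∩ B) = {1, 2, 3, 4, 5, 6, 7, 9, 10, 11, 13}
A' = {1, 2, 4, 5, 6}, B' = {3, 4, 7, 9, 10, 11, 13}
Claimed RHS: A' ∩ B' = {4}
Identity is INVALID: LHS = {1, 2, 3, 4, 5, 6, 7, 9, 10, 11, 13} but the RHS claimed here equals {4}. The correct form is (A ∩ B)' = A' ∪ B'.

Identity is invalid: (A ∩ B)' = {1, 2, 3, 4, 5, 6, 7, 9, 10, 11, 13} but A' ∩ B' = {4}. The correct De Morgan law is (A ∩ B)' = A' ∪ B'.


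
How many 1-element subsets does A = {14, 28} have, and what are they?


|A| = 2, so A has C(2,1) = 2 subsets of size 1.
Enumerate by choosing 1 elements from A at a time:
{14}, {28}

1-element subsets (2 total): {14}, {28}


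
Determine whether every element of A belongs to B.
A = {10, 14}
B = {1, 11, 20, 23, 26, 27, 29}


A ⊆ B means every element of A is in B.
Elements in A not in B: {10, 14}
So A ⊄ B.

No, A ⊄ B


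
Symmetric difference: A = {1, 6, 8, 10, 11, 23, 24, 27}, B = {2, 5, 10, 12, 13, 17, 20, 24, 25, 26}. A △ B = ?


A △ B = (A \ B) ∪ (B \ A) = elements in exactly one of A or B
A \ B = {1, 6, 8, 11, 23, 27}
B \ A = {2, 5, 12, 13, 17, 20, 25, 26}
A △ B = {1, 2, 5, 6, 8, 11, 12, 13, 17, 20, 23, 25, 26, 27}

A △ B = {1, 2, 5, 6, 8, 11, 12, 13, 17, 20, 23, 25, 26, 27}


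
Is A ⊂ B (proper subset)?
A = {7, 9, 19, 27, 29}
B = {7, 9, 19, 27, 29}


A ⊂ B requires: A ⊆ B AND A ≠ B.
A ⊆ B? Yes
A = B? Yes
A = B, so A is not a PROPER subset.

No, A is not a proper subset of B


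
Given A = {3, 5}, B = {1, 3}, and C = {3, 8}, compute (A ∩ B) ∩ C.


A ∩ B = {3}
(A ∩ B) ∩ C = {3}

A ∩ B ∩ C = {3}


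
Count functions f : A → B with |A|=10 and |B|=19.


Each of |A| = 10 inputs maps to any of |B| = 19 outputs.
# functions = |B|^|A| = 19^10
= 6131066257801

Number of functions = 6131066257801


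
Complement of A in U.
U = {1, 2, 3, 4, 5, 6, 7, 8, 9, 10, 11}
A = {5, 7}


Aᶜ = U \ A = elements in U but not in A
U = {1, 2, 3, 4, 5, 6, 7, 8, 9, 10, 11}
A = {5, 7}
Aᶜ = {1, 2, 3, 4, 6, 8, 9, 10, 11}

Aᶜ = {1, 2, 3, 4, 6, 8, 9, 10, 11}


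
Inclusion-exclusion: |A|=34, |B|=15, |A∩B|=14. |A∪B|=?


|A ∪ B| = |A| + |B| - |A ∩ B|
= 34 + 15 - 14
= 35

|A ∪ B| = 35


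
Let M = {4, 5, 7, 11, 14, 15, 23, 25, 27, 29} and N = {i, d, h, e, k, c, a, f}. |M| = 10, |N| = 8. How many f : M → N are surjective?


n = |M| = 10, k = |N| = 8. Surjections via inclusion-exclusion:
S(n,k) = Σ(-1)^i × C(k,i) × (k-i)^n, i=0 to k
i=0: (-1)^0×C(8,0)×8^10 = 1073741824
i=1: (-1)^1×C(8,1)×7^10 = -2259801992
i=2: (-1)^2×C(8,2)×6^10 = 1693052928
i=3: (-1)^3×C(8,3)×5^10 = -546875000
i=4: (-1)^4×C(8,4)×4^10 = 73400320
i=5: (-1)^5×C(8,5)×3^10 = -3306744
i=6: (-1)^6×C(8,6)×2^10 = 28672
i=7: (-1)^7×C(8,7)×1^10 = -8
i=8: (-1)^8×C(8,8)×0^10 = 0
Total = 30240000

Number of surjections = 30240000


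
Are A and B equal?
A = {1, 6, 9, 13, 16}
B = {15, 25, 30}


Two sets are equal iff they have exactly the same elements.
A = {1, 6, 9, 13, 16}
B = {15, 25, 30}
Differences: {1, 6, 9, 13, 15, 16, 25, 30}
A ≠ B

No, A ≠ B


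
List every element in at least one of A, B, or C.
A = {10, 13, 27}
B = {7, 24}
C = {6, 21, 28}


A ∪ B = {7, 10, 13, 24, 27}
(A ∪ B) ∪ C = {6, 7, 10, 13, 21, 24, 27, 28}

A ∪ B ∪ C = {6, 7, 10, 13, 21, 24, 27, 28}


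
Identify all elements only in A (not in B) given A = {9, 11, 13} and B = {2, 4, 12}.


A = {9, 11, 13}
B = {2, 4, 12}
Region: only in A (not in B)
Elements: {9, 11, 13}

Elements only in A (not in B): {9, 11, 13}


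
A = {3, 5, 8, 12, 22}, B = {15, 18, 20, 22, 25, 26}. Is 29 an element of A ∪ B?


A = {3, 5, 8, 12, 22}, B = {15, 18, 20, 22, 25, 26}
A ∪ B = all elements in A or B
A ∪ B = {3, 5, 8, 12, 15, 18, 20, 22, 25, 26}
Checking if 29 ∈ A ∪ B
29 is not in A ∪ B → False

29 ∉ A ∪ B


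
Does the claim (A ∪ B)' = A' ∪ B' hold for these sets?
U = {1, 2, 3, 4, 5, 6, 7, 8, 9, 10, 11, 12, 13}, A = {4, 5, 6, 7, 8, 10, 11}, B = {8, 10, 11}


LHS: A ∪ B = {4, 5, 6, 7, 8, 10, 11}
(A ∪ B)' = U \ (A ∪ B) = {1, 2, 3, 9, 12, 13}
A' = {1, 2, 3, 9, 12, 13}, B' = {1, 2, 3, 4, 5, 6, 7, 9, 12, 13}
Claimed RHS: A' ∪ B' = {1, 2, 3, 4, 5, 6, 7, 9, 12, 13}
Identity is INVALID: LHS = {1, 2, 3, 9, 12, 13} but the RHS claimed here equals {1, 2, 3, 4, 5, 6, 7, 9, 12, 13}. The correct form is (A ∪ B)' = A' ∩ B'.

Identity is invalid: (A ∪ B)' = {1, 2, 3, 9, 12, 13} but A' ∪ B' = {1, 2, 3, 4, 5, 6, 7, 9, 12, 13}. The correct De Morgan law is (A ∪ B)' = A' ∩ B'.


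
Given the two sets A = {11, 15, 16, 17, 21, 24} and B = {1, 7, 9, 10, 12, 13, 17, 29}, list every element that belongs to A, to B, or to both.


A ∪ B = all elements in A or B (or both)
A = {11, 15, 16, 17, 21, 24}
B = {1, 7, 9, 10, 12, 13, 17, 29}
A ∪ B = {1, 7, 9, 10, 11, 12, 13, 15, 16, 17, 21, 24, 29}

A ∪ B = {1, 7, 9, 10, 11, 12, 13, 15, 16, 17, 21, 24, 29}


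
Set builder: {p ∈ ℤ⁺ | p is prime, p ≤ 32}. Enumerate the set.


Checking each candidate:
Condition: primes ≤ 32
Result = {2, 3, 5, 7, 11, 13, 17, 19, 23, 29, 31}

{2, 3, 5, 7, 11, 13, 17, 19, 23, 29, 31}


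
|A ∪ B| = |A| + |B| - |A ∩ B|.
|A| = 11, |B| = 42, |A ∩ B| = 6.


|A ∪ B| = |A| + |B| - |A ∩ B|
= 11 + 42 - 6
= 47

|A ∪ B| = 47


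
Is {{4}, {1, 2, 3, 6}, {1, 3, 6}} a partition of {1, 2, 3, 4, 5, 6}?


A partition requires: (1) non-empty parts, (2) pairwise disjoint, (3) union = U
Parts: {4}, {1, 2, 3, 6}, {1, 3, 6}
Union of parts: {1, 2, 3, 4, 6}
U = {1, 2, 3, 4, 5, 6}
All non-empty? True
Pairwise disjoint? False
Covers U? False

No, not a valid partition


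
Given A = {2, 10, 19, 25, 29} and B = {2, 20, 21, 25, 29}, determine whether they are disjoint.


Disjoint means A ∩ B = ∅.
A ∩ B = {2, 25, 29}
A ∩ B ≠ ∅, so A and B are NOT disjoint.

No, A and B are not disjoint (A ∩ B = {2, 25, 29})


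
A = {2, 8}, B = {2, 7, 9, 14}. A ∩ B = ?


A ∩ B = elements in both A and B
A = {2, 8}
B = {2, 7, 9, 14}
A ∩ B = {2}

A ∩ B = {2}


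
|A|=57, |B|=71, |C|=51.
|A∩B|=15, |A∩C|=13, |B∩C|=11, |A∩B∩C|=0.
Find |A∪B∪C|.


|A∪B∪C| = |A|+|B|+|C| - |A∩B|-|A∩C|-|B∩C| + |A∩B∩C|
= 57+71+51 - 15-13-11 + 0
= 179 - 39 + 0
= 140

|A ∪ B ∪ C| = 140


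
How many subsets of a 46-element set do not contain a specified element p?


Subsets of A avoiding p are subsets of A \ {p}, which has 45 elements.
Count = 2^(n-1) = 2^45
= 35184372088832

Number of subsets avoiding p = 35184372088832


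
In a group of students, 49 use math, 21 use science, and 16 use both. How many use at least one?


|A ∪ B| = |A| + |B| - |A ∩ B|
= 49 + 21 - 16
= 54

|A ∪ B| = 54


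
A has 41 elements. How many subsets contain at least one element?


Total subsets = 2^n = 2^41 = 2199023255552
Non-empty subsets exclude the empty set: 2^n - 1
= 2199023255552 - 1
= 2199023255551

Number of non-empty subsets = 2199023255551


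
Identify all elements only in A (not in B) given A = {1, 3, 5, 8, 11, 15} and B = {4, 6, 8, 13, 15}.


A = {1, 3, 5, 8, 11, 15}
B = {4, 6, 8, 13, 15}
Region: only in A (not in B)
Elements: {1, 3, 5, 11}

Elements only in A (not in B): {1, 3, 5, 11}


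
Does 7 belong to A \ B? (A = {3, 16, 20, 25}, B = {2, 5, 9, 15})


A = {3, 16, 20, 25}, B = {2, 5, 9, 15}
A \ B = elements in A but not in B
A \ B = {3, 16, 20, 25}
Checking if 7 ∈ A \ B
7 is not in A \ B → False

7 ∉ A \ B


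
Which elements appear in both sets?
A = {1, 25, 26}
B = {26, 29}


A ∩ B = elements in both A and B
A = {1, 25, 26}
B = {26, 29}
A ∩ B = {26}

A ∩ B = {26}


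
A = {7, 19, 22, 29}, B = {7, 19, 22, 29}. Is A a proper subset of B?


A ⊂ B requires: A ⊆ B AND A ≠ B.
A ⊆ B? Yes
A = B? Yes
A = B, so A is not a PROPER subset.

No, A is not a proper subset of B


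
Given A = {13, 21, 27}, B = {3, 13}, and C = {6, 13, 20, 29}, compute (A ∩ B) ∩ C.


A ∩ B = {13}
(A ∩ B) ∩ C = {13}

A ∩ B ∩ C = {13}


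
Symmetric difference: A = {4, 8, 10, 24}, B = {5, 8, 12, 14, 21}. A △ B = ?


A △ B = (A \ B) ∪ (B \ A) = elements in exactly one of A or B
A \ B = {4, 10, 24}
B \ A = {5, 12, 14, 21}
A △ B = {4, 5, 10, 12, 14, 21, 24}

A △ B = {4, 5, 10, 12, 14, 21, 24}


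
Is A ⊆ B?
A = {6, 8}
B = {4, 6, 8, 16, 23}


A ⊆ B means every element of A is in B.
All elements of A are in B.
So A ⊆ B.

Yes, A ⊆ B


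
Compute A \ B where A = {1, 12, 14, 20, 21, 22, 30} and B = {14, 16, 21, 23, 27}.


A \ B = elements in A but not in B
A = {1, 12, 14, 20, 21, 22, 30}
B = {14, 16, 21, 23, 27}
Remove from A any elements in B
A \ B = {1, 12, 20, 22, 30}

A \ B = {1, 12, 20, 22, 30}


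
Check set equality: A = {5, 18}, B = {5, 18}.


Two sets are equal iff they have exactly the same elements.
A = {5, 18}
B = {5, 18}
Same elements → A = B

Yes, A = B


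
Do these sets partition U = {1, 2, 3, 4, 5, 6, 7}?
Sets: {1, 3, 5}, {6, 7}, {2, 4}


A partition requires: (1) non-empty parts, (2) pairwise disjoint, (3) union = U
Parts: {1, 3, 5}, {6, 7}, {2, 4}
Union of parts: {1, 2, 3, 4, 5, 6, 7}
U = {1, 2, 3, 4, 5, 6, 7}
All non-empty? True
Pairwise disjoint? True
Covers U? True

Yes, valid partition


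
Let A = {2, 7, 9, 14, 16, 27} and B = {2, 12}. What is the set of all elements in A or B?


A ∪ B = all elements in A or B (or both)
A = {2, 7, 9, 14, 16, 27}
B = {2, 12}
A ∪ B = {2, 7, 9, 12, 14, 16, 27}

A ∪ B = {2, 7, 9, 12, 14, 16, 27}


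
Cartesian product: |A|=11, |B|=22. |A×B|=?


|A × B| = |A| × |B|
= 11 × 22
= 242

|A × B| = 242


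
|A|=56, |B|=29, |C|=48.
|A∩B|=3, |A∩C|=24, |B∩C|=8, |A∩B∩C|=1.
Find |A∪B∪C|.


|A∪B∪C| = |A|+|B|+|C| - |A∩B|-|A∩C|-|B∩C| + |A∩B∩C|
= 56+29+48 - 3-24-8 + 1
= 133 - 35 + 1
= 99

|A ∪ B ∪ C| = 99


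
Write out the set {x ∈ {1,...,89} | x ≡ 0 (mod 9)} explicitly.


Checking each candidate:
Condition: x in {1,...,89} with x ≡ 0 (mod 9)
Result = {9, 18, 27, 36, 45, 54, 63, 72, 81}

{9, 18, 27, 36, 45, 54, 63, 72, 81}


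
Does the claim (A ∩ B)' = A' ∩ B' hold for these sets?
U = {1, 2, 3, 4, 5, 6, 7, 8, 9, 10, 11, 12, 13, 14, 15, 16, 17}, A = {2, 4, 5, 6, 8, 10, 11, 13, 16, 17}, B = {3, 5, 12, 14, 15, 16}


LHS: A ∩ B = {5, 16}
(A ∩ B)' = U \ (A ∩ B) = {1, 2, 3, 4, 6, 7, 8, 9, 10, 11, 12, 13, 14, 15, 17}
A' = {1, 3, 7, 9, 12, 14, 15}, B' = {1, 2, 4, 6, 7, 8, 9, 10, 11, 13, 17}
Claimed RHS: A' ∩ B' = {1, 7, 9}
Identity is INVALID: LHS = {1, 2, 3, 4, 6, 7, 8, 9, 10, 11, 12, 13, 14, 15, 17} but the RHS claimed here equals {1, 7, 9}. The correct form is (A ∩ B)' = A' ∪ B'.

Identity is invalid: (A ∩ B)' = {1, 2, 3, 4, 6, 7, 8, 9, 10, 11, 12, 13, 14, 15, 17} but A' ∩ B' = {1, 7, 9}. The correct De Morgan law is (A ∩ B)' = A' ∪ B'.


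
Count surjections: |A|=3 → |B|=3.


n = |A| = 3, k = |B| = 3. Surjections via inclusion-exclusion:
S(n,k) = Σ(-1)^i × C(k,i) × (k-i)^n, i=0 to k
i=0: (-1)^0×C(3,0)×3^3 = 27
i=1: (-1)^1×C(3,1)×2^3 = -24
i=2: (-1)^2×C(3,2)×1^3 = 3
i=3: (-1)^3×C(3,3)×0^3 = 0
Total = 6

Number of surjections = 6


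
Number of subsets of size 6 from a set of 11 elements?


C(n,k) = n! / (k!(n-k)!)
C(11,6) = 11! / (6!5!)
= 462

C(11,6) = 462


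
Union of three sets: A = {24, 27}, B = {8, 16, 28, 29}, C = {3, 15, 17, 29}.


A ∪ B = {8, 16, 24, 27, 28, 29}
(A ∪ B) ∪ C = {3, 8, 15, 16, 17, 24, 27, 28, 29}

A ∪ B ∪ C = {3, 8, 15, 16, 17, 24, 27, 28, 29}


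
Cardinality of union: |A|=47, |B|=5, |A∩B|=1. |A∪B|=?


|A ∪ B| = |A| + |B| - |A ∩ B|
= 47 + 5 - 1
= 51

|A ∪ B| = 51


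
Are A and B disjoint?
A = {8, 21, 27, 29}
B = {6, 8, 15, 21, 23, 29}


Disjoint means A ∩ B = ∅.
A ∩ B = {8, 21, 29}
A ∩ B ≠ ∅, so A and B are NOT disjoint.

No, A and B are not disjoint (A ∩ B = {8, 21, 29})


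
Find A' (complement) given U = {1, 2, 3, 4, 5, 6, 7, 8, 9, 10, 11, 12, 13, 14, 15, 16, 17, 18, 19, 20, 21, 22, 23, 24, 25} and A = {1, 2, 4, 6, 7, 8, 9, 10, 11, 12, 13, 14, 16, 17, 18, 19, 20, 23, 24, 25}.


Aᶜ = U \ A = elements in U but not in A
U = {1, 2, 3, 4, 5, 6, 7, 8, 9, 10, 11, 12, 13, 14, 15, 16, 17, 18, 19, 20, 21, 22, 23, 24, 25}
A = {1, 2, 4, 6, 7, 8, 9, 10, 11, 12, 13, 14, 16, 17, 18, 19, 20, 23, 24, 25}
Aᶜ = {3, 5, 15, 21, 22}

Aᶜ = {3, 5, 15, 21, 22}


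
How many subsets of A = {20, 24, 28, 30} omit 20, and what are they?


A subset of A that omits 20 is a subset of A \ {20}, so there are 2^(n-1) = 2^3 = 8 of them.
Subsets excluding 20: ∅, {24}, {28}, {30}, {24, 28}, {24, 30}, {28, 30}, {24, 28, 30}

Subsets excluding 20 (8 total): ∅, {24}, {28}, {30}, {24, 28}, {24, 30}, {28, 30}, {24, 28, 30}


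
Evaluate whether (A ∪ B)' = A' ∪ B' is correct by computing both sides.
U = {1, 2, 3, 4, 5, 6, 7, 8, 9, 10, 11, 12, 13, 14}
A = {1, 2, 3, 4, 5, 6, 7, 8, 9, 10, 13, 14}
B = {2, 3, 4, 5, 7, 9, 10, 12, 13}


LHS: A ∪ B = {1, 2, 3, 4, 5, 6, 7, 8, 9, 10, 12, 13, 14}
(A ∪ B)' = U \ (A ∪ B) = {11}
A' = {11, 12}, B' = {1, 6, 8, 11, 14}
Claimed RHS: A' ∪ B' = {1, 6, 8, 11, 12, 14}
Identity is INVALID: LHS = {11} but the RHS claimed here equals {1, 6, 8, 11, 12, 14}. The correct form is (A ∪ B)' = A' ∩ B'.

Identity is invalid: (A ∪ B)' = {11} but A' ∪ B' = {1, 6, 8, 11, 12, 14}. The correct De Morgan law is (A ∪ B)' = A' ∩ B'.


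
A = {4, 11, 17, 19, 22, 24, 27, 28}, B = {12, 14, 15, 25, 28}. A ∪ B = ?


A ∪ B = all elements in A or B (or both)
A = {4, 11, 17, 19, 22, 24, 27, 28}
B = {12, 14, 15, 25, 28}
A ∪ B = {4, 11, 12, 14, 15, 17, 19, 22, 24, 25, 27, 28}

A ∪ B = {4, 11, 12, 14, 15, 17, 19, 22, 24, 25, 27, 28}


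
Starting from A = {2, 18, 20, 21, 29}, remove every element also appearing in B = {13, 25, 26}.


A \ B = elements in A but not in B
A = {2, 18, 20, 21, 29}
B = {13, 25, 26}
Remove from A any elements in B
A \ B = {2, 18, 20, 21, 29}

A \ B = {2, 18, 20, 21, 29}


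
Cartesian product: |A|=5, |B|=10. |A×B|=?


|A × B| = |A| × |B|
= 5 × 10
= 50

|A × B| = 50


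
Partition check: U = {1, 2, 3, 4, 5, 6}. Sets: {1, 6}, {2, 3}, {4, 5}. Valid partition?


A partition requires: (1) non-empty parts, (2) pairwise disjoint, (3) union = U
Parts: {1, 6}, {2, 3}, {4, 5}
Union of parts: {1, 2, 3, 4, 5, 6}
U = {1, 2, 3, 4, 5, 6}
All non-empty? True
Pairwise disjoint? True
Covers U? True

Yes, valid partition


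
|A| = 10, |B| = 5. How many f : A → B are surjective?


n = |A| = 10, k = |B| = 5. Surjections via inclusion-exclusion:
S(n,k) = Σ(-1)^i × C(k,i) × (k-i)^n, i=0 to k
i=0: (-1)^0×C(5,0)×5^10 = 9765625
i=1: (-1)^1×C(5,1)×4^10 = -5242880
i=2: (-1)^2×C(5,2)×3^10 = 590490
i=3: (-1)^3×C(5,3)×2^10 = -10240
i=4: (-1)^4×C(5,4)×1^10 = 5
i=5: (-1)^5×C(5,5)×0^10 = 0
Total = 5103000

Number of surjections = 5103000


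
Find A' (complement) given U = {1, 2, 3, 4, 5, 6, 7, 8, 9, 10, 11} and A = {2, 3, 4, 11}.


Aᶜ = U \ A = elements in U but not in A
U = {1, 2, 3, 4, 5, 6, 7, 8, 9, 10, 11}
A = {2, 3, 4, 11}
Aᶜ = {1, 5, 6, 7, 8, 9, 10}

Aᶜ = {1, 5, 6, 7, 8, 9, 10}


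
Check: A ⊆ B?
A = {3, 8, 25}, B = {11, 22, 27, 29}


A ⊆ B means every element of A is in B.
Elements in A not in B: {3, 8, 25}
So A ⊄ B.

No, A ⊄ B


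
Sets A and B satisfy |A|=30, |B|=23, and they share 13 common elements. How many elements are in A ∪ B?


|A ∪ B| = |A| + |B| - |A ∩ B|
= 30 + 23 - 13
= 40

|A ∪ B| = 40


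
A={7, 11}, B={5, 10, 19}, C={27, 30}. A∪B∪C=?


A ∪ B = {5, 7, 10, 11, 19}
(A ∪ B) ∪ C = {5, 7, 10, 11, 19, 27, 30}

A ∪ B ∪ C = {5, 7, 10, 11, 19, 27, 30}


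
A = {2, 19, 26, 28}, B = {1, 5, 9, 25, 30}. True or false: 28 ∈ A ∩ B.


A = {2, 19, 26, 28}, B = {1, 5, 9, 25, 30}
A ∩ B = elements in both A and B
A ∩ B = ∅
Checking if 28 ∈ A ∩ B
28 is not in A ∩ B → False

28 ∉ A ∩ B


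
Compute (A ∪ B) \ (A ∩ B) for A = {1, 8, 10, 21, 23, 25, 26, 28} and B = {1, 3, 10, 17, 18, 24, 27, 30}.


A △ B = (A \ B) ∪ (B \ A) = elements in exactly one of A or B
A \ B = {8, 21, 23, 25, 26, 28}
B \ A = {3, 17, 18, 24, 27, 30}
A △ B = {3, 8, 17, 18, 21, 23, 24, 25, 26, 27, 28, 30}

A △ B = {3, 8, 17, 18, 21, 23, 24, 25, 26, 27, 28, 30}


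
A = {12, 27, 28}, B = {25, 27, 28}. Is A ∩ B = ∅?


Disjoint means A ∩ B = ∅.
A ∩ B = {27, 28}
A ∩ B ≠ ∅, so A and B are NOT disjoint.

No, A and B are not disjoint (A ∩ B = {27, 28})


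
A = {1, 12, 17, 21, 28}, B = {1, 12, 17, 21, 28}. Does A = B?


Two sets are equal iff they have exactly the same elements.
A = {1, 12, 17, 21, 28}
B = {1, 12, 17, 21, 28}
Same elements → A = B

Yes, A = B


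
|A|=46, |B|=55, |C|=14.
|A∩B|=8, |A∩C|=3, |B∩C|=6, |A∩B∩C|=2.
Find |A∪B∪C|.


|A∪B∪C| = |A|+|B|+|C| - |A∩B|-|A∩C|-|B∩C| + |A∩B∩C|
= 46+55+14 - 8-3-6 + 2
= 115 - 17 + 2
= 100

|A ∪ B ∪ C| = 100


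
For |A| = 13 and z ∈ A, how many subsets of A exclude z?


Subsets of A avoiding z are subsets of A \ {z}, which has 12 elements.
Count = 2^(n-1) = 2^12
= 4096

Number of subsets avoiding z = 4096


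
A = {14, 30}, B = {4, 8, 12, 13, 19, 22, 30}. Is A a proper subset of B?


A ⊂ B requires: A ⊆ B AND A ≠ B.
A ⊆ B? No
A ⊄ B, so A is not a proper subset.

No, A is not a proper subset of B


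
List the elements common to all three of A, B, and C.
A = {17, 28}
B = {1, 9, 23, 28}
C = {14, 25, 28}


A ∩ B = {28}
(A ∩ B) ∩ C = {28}

A ∩ B ∩ C = {28}


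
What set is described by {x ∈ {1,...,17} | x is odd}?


Checking each candidate:
Condition: odd numbers in {1,...,17}
Result = {1, 3, 5, 7, 9, 11, 13, 15, 17}

{1, 3, 5, 7, 9, 11, 13, 15, 17}


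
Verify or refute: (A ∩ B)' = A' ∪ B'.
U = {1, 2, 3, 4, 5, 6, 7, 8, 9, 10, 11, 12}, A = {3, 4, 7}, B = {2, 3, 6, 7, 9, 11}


LHS: A ∩ B = {3, 7}
(A ∩ B)' = U \ (A ∩ B) = {1, 2, 4, 5, 6, 8, 9, 10, 11, 12}
A' = {1, 2, 5, 6, 8, 9, 10, 11, 12}, B' = {1, 4, 5, 8, 10, 12}
Claimed RHS: A' ∪ B' = {1, 2, 4, 5, 6, 8, 9, 10, 11, 12}
Identity is VALID: LHS = RHS = {1, 2, 4, 5, 6, 8, 9, 10, 11, 12} ✓

Identity is valid. (A ∩ B)' = A' ∪ B' = {1, 2, 4, 5, 6, 8, 9, 10, 11, 12}


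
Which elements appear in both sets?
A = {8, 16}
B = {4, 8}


A ∩ B = elements in both A and B
A = {8, 16}
B = {4, 8}
A ∩ B = {8}

A ∩ B = {8}


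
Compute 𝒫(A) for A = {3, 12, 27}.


|A| = 3, so |P(A)| = 2^3 = 8
Enumerate subsets by cardinality (0 to 3):
∅, {3}, {12}, {27}, {3, 12}, {3, 27}, {12, 27}, {3, 12, 27}

P(A) has 8 subsets: ∅, {3}, {12}, {27}, {3, 12}, {3, 27}, {12, 27}, {3, 12, 27}


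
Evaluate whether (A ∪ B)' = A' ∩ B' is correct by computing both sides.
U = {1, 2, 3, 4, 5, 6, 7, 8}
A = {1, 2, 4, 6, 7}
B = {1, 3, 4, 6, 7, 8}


LHS: A ∪ B = {1, 2, 3, 4, 6, 7, 8}
(A ∪ B)' = U \ (A ∪ B) = {5}
A' = {3, 5, 8}, B' = {2, 5}
Claimed RHS: A' ∩ B' = {5}
Identity is VALID: LHS = RHS = {5} ✓

Identity is valid. (A ∪ B)' = A' ∩ B' = {5}


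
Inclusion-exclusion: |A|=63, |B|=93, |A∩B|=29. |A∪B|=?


|A ∪ B| = |A| + |B| - |A ∩ B|
= 63 + 93 - 29
= 127

|A ∪ B| = 127


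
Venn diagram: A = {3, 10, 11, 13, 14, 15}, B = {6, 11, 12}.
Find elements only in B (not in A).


A = {3, 10, 11, 13, 14, 15}
B = {6, 11, 12}
Region: only in B (not in A)
Elements: {6, 12}

Elements only in B (not in A): {6, 12}


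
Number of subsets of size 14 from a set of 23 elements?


C(n,k) = n! / (k!(n-k)!)
C(23,14) = 23! / (14!9!)
= 817190

C(23,14) = 817190


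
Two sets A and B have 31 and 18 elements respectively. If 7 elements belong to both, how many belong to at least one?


|A ∪ B| = |A| + |B| - |A ∩ B|
= 31 + 18 - 7
= 42

|A ∪ B| = 42


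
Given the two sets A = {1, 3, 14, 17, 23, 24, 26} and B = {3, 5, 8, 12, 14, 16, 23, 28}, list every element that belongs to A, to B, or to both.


A ∪ B = all elements in A or B (or both)
A = {1, 3, 14, 17, 23, 24, 26}
B = {3, 5, 8, 12, 14, 16, 23, 28}
A ∪ B = {1, 3, 5, 8, 12, 14, 16, 17, 23, 24, 26, 28}

A ∪ B = {1, 3, 5, 8, 12, 14, 16, 17, 23, 24, 26, 28}


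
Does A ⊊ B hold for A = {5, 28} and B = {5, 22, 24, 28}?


A ⊂ B requires: A ⊆ B AND A ≠ B.
A ⊆ B? Yes
A = B? No
A ⊂ B: Yes (A is a proper subset of B)

Yes, A ⊂ B


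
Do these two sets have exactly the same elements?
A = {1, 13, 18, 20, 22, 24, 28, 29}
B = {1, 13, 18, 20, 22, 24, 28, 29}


Two sets are equal iff they have exactly the same elements.
A = {1, 13, 18, 20, 22, 24, 28, 29}
B = {1, 13, 18, 20, 22, 24, 28, 29}
Same elements → A = B

Yes, A = B


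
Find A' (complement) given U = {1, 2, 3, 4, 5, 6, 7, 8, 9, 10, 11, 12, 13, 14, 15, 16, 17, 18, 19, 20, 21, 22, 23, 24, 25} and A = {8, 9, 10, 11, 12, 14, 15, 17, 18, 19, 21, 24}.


Aᶜ = U \ A = elements in U but not in A
U = {1, 2, 3, 4, 5, 6, 7, 8, 9, 10, 11, 12, 13, 14, 15, 16, 17, 18, 19, 20, 21, 22, 23, 24, 25}
A = {8, 9, 10, 11, 12, 14, 15, 17, 18, 19, 21, 24}
Aᶜ = {1, 2, 3, 4, 5, 6, 7, 13, 16, 20, 22, 23, 25}

Aᶜ = {1, 2, 3, 4, 5, 6, 7, 13, 16, 20, 22, 23, 25}


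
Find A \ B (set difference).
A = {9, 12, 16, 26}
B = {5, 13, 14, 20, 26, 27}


A \ B = elements in A but not in B
A = {9, 12, 16, 26}
B = {5, 13, 14, 20, 26, 27}
Remove from A any elements in B
A \ B = {9, 12, 16}

A \ B = {9, 12, 16}


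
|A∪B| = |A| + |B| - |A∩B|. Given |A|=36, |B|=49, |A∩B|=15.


|A ∪ B| = |A| + |B| - |A ∩ B|
= 36 + 49 - 15
= 70

|A ∪ B| = 70


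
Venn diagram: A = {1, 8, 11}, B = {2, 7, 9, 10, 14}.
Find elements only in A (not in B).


A = {1, 8, 11}
B = {2, 7, 9, 10, 14}
Region: only in A (not in B)
Elements: {1, 8, 11}

Elements only in A (not in B): {1, 8, 11}


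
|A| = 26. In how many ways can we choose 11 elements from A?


C(n,k) = n! / (k!(n-k)!)
C(26,11) = 26! / (11!15!)
= 7726160

C(26,11) = 7726160
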